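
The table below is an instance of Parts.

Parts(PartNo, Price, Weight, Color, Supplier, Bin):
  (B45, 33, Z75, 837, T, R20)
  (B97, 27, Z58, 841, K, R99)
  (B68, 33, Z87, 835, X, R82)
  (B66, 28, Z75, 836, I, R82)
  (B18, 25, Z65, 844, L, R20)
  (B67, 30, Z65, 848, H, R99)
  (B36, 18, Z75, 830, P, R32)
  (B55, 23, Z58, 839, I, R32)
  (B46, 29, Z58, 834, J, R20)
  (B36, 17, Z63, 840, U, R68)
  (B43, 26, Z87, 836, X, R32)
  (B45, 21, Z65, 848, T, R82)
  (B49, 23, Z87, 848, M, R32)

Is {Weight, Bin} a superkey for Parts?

Two distinct rows share (Weight=Z87, Bin=R32), so {Weight, Bin} does not determine every attribute — not a superkey.

No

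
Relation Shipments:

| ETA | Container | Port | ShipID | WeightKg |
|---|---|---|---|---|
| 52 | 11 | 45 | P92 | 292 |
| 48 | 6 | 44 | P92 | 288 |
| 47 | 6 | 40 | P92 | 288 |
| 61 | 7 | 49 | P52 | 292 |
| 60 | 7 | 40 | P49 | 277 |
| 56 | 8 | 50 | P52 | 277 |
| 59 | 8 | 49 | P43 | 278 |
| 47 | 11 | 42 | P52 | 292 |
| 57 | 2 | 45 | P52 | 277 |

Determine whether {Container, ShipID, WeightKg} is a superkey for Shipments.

Two distinct rows share (Container=6, ShipID=P92, WeightKg=288), so {Container, ShipID, WeightKg} does not determine every attribute — not a superkey.

No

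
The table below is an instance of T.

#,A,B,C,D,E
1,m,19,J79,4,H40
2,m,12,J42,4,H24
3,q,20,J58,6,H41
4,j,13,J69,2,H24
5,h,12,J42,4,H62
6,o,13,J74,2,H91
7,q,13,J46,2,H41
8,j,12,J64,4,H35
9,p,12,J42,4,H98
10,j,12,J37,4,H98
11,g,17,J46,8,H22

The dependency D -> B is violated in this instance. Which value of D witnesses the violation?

D=4: rows 1, 2, 5, 8, 9, 10 → B takes values {19, 12} — violation
D=6: row 3 → B = 20 ✓
D=2: rows 4, 6, 7 → B = 13, 13, 13 ✓
D=8: row 11 → B = 17 ✓
The only D value with inconsistent B is D=4.

4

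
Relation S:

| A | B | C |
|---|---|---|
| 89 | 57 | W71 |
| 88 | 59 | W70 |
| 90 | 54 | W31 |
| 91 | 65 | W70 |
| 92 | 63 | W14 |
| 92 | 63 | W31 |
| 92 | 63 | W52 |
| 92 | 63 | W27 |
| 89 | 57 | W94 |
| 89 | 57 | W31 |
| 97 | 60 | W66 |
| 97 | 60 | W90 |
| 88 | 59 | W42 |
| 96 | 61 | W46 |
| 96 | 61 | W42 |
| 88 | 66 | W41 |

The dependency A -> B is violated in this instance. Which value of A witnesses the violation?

88

A=89: 3 rows → B = 57, 57, 57 ✓
A=88: 3 rows → B takes values {59, 66} — violation
A=90: 1 row → B = 54 ✓
A=91: 1 row → B = 65 ✓
A=92: 4 rows → B = 63, 63, 63, 63 ✓
A=97: 2 rows → B = 60, 60 ✓
A=96: 2 rows → B = 61, 61 ✓
The only A value with inconsistent B is A=88.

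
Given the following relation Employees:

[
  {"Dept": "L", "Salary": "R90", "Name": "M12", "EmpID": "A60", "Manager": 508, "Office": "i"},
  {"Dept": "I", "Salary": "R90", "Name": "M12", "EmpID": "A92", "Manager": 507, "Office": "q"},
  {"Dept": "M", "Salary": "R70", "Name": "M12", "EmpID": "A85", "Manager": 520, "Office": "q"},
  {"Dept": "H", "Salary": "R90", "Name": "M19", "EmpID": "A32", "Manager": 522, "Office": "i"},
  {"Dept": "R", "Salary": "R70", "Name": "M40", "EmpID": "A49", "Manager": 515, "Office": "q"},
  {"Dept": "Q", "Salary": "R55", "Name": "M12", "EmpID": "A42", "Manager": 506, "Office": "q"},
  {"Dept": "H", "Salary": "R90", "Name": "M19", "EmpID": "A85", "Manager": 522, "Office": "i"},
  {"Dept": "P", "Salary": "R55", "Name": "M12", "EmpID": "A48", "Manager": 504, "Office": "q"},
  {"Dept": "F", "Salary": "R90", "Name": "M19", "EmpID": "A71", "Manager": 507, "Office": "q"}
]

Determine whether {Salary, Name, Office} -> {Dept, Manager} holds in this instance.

(Salary=R90, Name=M12, Office=i): 1 row → {Dept,Manager} = (L, 508) ✓
(Salary=R90, Name=M12, Office=q): 1 row → {Dept,Manager} = (I, 507) ✓
(Salary=R70, Name=M12, Office=q): 1 row → {Dept,Manager} = (M, 520) ✓
(Salary=R90, Name=M19, Office=i): 2 rows → {Dept,Manager} = (H, 522), (H, 522) ✓
(Salary=R70, Name=M40, Office=q): 1 row → {Dept,Manager} = (R, 515) ✓
(Salary=R55, Name=M12, Office=q): 2 rows → {Dept,Manager} takes values {(Q, 506), (P, 504)} — violation
(Salary=R90, Name=M19, Office=q): 1 row → {Dept,Manager} = (F, 507) ✓
Two rows agree on {Salary, Name, Office} but differ on {Dept, Manager}, so {Salary, Name, Office} -> {Dept, Manager} does not hold.

No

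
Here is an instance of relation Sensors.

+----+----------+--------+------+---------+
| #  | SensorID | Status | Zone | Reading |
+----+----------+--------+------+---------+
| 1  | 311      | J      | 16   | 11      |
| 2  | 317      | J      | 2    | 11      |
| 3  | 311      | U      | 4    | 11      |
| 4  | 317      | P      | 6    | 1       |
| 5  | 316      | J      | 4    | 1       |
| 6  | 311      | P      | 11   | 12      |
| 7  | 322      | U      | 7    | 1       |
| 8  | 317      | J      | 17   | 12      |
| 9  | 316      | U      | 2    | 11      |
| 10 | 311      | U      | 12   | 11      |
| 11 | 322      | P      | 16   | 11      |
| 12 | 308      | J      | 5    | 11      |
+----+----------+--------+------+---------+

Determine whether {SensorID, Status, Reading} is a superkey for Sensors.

No

Rows 3 and 10 have the same {SensorID, Status, Reading} value (SensorID=311, Status=U, Reading=11) but are distinct tuples, so {SensorID, Status, Reading} does not determine every attribute — not a superkey.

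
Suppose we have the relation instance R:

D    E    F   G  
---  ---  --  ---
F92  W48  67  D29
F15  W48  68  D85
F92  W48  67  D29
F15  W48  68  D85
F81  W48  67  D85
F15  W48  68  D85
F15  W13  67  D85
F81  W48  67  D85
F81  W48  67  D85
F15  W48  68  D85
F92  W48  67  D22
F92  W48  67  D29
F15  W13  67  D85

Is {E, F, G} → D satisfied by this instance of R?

(E=W48, F=67, G=D29): 3 rows → D = F92, F92, F92 ✓
(E=W48, F=68, G=D85): 4 rows → D = F15, F15, F15, F15 ✓
(E=W48, F=67, G=D85): 3 rows → D = F81, F81, F81 ✓
(E=W13, F=67, G=D85): 2 rows → D = F15, F15 ✓
(E=W48, F=67, G=D22): 1 row → D = F92 ✓
Every {E, F, G} value is associated with a single D value, so {E, F, G} → D holds.

Yes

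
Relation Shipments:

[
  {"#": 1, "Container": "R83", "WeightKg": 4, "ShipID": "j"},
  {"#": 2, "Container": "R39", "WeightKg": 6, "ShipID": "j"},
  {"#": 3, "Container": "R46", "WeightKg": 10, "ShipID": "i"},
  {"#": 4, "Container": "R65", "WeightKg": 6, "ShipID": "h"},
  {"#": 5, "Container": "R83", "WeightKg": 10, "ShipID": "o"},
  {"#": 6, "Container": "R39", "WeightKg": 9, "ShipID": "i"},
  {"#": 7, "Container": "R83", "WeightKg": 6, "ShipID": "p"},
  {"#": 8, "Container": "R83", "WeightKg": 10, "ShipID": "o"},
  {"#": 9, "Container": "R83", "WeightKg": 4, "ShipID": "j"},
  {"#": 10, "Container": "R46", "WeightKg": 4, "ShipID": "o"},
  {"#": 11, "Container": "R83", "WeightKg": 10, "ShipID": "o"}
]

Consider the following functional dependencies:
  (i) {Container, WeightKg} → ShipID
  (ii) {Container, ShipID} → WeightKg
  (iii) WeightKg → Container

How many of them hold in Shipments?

2

(i) {Container, WeightKg} → ShipID: every LHS value maps to a single RHS value — holds.
(ii) {Container, ShipID} → WeightKg: every LHS value maps to a single RHS value — holds.
(iii) WeightKg → Container: WeightKg=4: rows 1, 9, 10 → Container takes values {R83, R46} — violation; WeightKg=6: rows 2, 4, 7 → Container takes values {R39, R65, R83} — violation; WeightKg=10: rows 3, 5, 8, 11 → Container takes values {R46, R83} — violation — fails.
2 of the 3 dependencies hold.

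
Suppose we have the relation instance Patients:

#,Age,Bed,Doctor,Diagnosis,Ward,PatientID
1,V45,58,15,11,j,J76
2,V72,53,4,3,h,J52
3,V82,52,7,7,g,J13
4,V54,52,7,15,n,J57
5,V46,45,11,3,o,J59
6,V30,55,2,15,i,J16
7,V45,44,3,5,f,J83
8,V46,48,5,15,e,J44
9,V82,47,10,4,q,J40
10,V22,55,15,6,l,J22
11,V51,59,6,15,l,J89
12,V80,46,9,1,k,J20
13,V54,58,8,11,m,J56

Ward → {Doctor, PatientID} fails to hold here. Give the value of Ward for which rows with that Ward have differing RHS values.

l

Ward=j: row 1 → {Doctor,PatientID} = (15, J76) ✓
Ward=h: row 2 → {Doctor,PatientID} = (4, J52) ✓
Ward=g: row 3 → {Doctor,PatientID} = (7, J13) ✓
Ward=n: row 4 → {Doctor,PatientID} = (7, J57) ✓
Ward=o: row 5 → {Doctor,PatientID} = (11, J59) ✓
Ward=i: row 6 → {Doctor,PatientID} = (2, J16) ✓
Ward=f: row 7 → {Doctor,PatientID} = (3, J83) ✓
Ward=e: row 8 → {Doctor,PatientID} = (5, J44) ✓
Ward=q: row 9 → {Doctor,PatientID} = (10, J40) ✓
Ward=l: rows 10, 11 → {Doctor,PatientID} takes values {(15, J22), (6, J89)} — violation
Ward=k: row 12 → {Doctor,PatientID} = (9, J20) ✓
Ward=m: row 13 → {Doctor,PatientID} = (8, J56) ✓
The only Ward value with inconsistent RHS is Ward=l.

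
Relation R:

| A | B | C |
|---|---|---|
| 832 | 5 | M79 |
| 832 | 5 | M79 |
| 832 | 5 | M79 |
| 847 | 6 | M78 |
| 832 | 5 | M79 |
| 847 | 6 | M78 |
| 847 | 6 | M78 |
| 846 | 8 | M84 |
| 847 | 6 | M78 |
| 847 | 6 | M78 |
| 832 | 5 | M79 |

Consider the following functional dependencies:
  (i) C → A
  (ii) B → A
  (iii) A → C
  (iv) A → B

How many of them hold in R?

(i) C → A: every LHS value maps to a single RHS value — holds.
(ii) B → A: every LHS value maps to a single RHS value — holds.
(iii) A → C: every LHS value maps to a single RHS value — holds.
(iv) A → B: every LHS value maps to a single RHS value — holds.
4 of the 4 dependencies hold.

4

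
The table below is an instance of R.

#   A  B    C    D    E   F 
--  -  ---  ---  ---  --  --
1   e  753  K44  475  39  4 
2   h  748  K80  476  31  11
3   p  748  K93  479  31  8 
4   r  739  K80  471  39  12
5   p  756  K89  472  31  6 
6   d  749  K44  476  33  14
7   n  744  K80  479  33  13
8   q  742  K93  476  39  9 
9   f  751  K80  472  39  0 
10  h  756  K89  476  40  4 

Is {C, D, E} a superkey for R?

Yes

All 10 rows have distinct {C, D, E} values, so {C, D, E} → (all attributes) holds and {C, D, E} is a superkey.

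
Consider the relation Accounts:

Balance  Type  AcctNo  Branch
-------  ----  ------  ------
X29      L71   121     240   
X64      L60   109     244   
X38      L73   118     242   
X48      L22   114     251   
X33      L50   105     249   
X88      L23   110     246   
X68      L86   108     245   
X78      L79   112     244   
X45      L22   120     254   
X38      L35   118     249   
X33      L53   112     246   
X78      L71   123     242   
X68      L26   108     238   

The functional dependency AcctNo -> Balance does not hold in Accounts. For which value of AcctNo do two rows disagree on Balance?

AcctNo=121: 1 row → Balance = X29 ✓
AcctNo=109: 1 row → Balance = X64 ✓
AcctNo=118: 2 rows → Balance = X38, X38 ✓
AcctNo=114: 1 row → Balance = X48 ✓
AcctNo=105: 1 row → Balance = X33 ✓
AcctNo=110: 1 row → Balance = X88 ✓
AcctNo=108: 2 rows → Balance = X68, X68 ✓
AcctNo=112: 2 rows → Balance takes values {X78, X33} — violation
AcctNo=120: 1 row → Balance = X45 ✓
AcctNo=123: 1 row → Balance = X78 ✓
The only AcctNo value with inconsistent Balance is AcctNo=112.

112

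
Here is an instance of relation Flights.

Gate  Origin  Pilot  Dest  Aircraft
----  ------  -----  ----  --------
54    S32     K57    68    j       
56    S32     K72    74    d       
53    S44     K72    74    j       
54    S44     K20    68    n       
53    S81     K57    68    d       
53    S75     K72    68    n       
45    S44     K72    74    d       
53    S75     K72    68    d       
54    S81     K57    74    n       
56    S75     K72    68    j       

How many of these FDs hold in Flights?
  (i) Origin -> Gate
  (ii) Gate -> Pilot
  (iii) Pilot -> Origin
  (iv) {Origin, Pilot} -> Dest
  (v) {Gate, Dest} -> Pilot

(i) Origin -> Gate: Origin=S32: 2 rows → Gate takes values {54, 56} — violation; Origin=S44: 3 rows → Gate takes values {53, 54, 45} — violation; Origin=S81: 2 rows → Gate takes values {53, 54} — violation; Origin=S75: 3 rows → Gate takes values {53, 56} — violation — fails.
(ii) Gate -> Pilot: Gate=54: 3 rows → Pilot takes values {K57, K20} — violation; Gate=53: 4 rows → Pilot takes values {K72, K57} — violation — fails.
(iii) Pilot -> Origin: Pilot=K57: 3 rows → Origin takes values {S32, S81} — violation; Pilot=K72: 6 rows → Origin takes values {S32, S44, S75} — violation — fails.
(iv) {Origin, Pilot} -> Dest: (Origin=S81, Pilot=K57): 2 rows → Dest takes values {68, 74} — violation — fails.
(v) {Gate, Dest} -> Pilot: (Gate=54, Dest=68): 2 rows → Pilot takes values {K57, K20} — violation; (Gate=53, Dest=68): 3 rows → Pilot takes values {K57, K72} — violation — fails.
None of the 5 dependencies hold.

0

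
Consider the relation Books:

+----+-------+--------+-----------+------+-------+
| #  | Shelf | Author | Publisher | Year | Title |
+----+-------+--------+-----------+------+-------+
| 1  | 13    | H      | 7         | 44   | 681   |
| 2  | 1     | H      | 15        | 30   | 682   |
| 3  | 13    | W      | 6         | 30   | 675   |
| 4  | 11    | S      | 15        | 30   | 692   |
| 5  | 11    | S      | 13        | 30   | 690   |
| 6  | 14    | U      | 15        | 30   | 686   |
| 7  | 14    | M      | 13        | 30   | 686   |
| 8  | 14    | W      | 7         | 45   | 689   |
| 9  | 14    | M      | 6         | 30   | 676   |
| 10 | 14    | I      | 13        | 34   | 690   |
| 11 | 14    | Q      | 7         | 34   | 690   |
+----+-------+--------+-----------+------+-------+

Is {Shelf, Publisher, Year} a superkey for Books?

All 11 rows have distinct {Shelf, Publisher, Year} values, so {Shelf, Publisher, Year} → (all attributes) holds and {Shelf, Publisher, Year} is a superkey.

Yes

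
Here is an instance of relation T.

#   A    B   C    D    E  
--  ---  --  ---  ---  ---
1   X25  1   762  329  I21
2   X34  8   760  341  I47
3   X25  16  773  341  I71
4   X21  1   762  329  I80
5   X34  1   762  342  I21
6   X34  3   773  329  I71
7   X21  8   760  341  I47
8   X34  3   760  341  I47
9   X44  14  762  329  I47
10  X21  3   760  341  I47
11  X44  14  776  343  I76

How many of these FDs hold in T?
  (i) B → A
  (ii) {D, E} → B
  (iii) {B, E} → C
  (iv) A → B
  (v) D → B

1

(i) B → A: B=1: rows 1, 4, 5 → A takes values {X25, X21, X34} — violation; B=8: rows 2, 7 → A takes values {X34, X21} — violation; B=3: rows 6, 8, 10 → A takes values {X34, X21} — violation — fails.
(ii) {D, E} → B: (D=341, E=I47): rows 2, 7, 8, 10 → B takes values {8, 3} — violation — fails.
(iii) {B, E} → C: every LHS value maps to a single RHS value — holds.
(iv) A → B: A=X25: rows 1, 3 → B takes values {1, 16} — violation; A=X34: rows 2, 5, 6, 8 → B takes values {8, 1, 3} — violation; A=X21: rows 4, 7, 10 → B takes values {1, 8, 3} — violation — fails.
(v) D → B: D=329: rows 1, 4, 6, 9 → B takes values {1, 3, 14} — violation; D=341: rows 2, 3, 7, 8, 10 → B takes values {8, 16, 3} — violation — fails.
1 of the 5 dependencies holds.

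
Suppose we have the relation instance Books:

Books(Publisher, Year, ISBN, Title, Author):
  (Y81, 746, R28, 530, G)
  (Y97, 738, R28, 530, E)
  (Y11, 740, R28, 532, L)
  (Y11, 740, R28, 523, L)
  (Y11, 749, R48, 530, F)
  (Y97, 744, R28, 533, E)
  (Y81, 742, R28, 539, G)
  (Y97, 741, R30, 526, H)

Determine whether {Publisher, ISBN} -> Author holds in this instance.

Yes

(Publisher=Y81, ISBN=R28): 2 rows → Author = G, G ✓
(Publisher=Y97, ISBN=R28): 2 rows → Author = E, E ✓
(Publisher=Y11, ISBN=R28): 2 rows → Author = L, L ✓
(Publisher=Y11, ISBN=R48): 1 row → Author = F ✓
(Publisher=Y97, ISBN=R30): 1 row → Author = H ✓
Every {Publisher, ISBN} value is associated with a single Author value, so {Publisher, ISBN} -> Author holds.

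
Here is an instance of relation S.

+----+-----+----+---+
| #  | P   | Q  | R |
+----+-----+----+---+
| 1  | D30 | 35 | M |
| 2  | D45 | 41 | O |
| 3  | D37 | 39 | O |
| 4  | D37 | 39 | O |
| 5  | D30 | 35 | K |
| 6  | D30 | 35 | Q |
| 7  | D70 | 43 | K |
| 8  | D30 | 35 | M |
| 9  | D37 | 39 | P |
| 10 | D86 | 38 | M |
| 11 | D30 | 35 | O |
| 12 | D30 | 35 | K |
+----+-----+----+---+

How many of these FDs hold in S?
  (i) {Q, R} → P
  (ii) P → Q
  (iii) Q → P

(i) {Q, R} → P: every LHS value maps to a single RHS value — holds.
(ii) P → Q: every LHS value maps to a single RHS value — holds.
(iii) Q → P: every LHS value maps to a single RHS value — holds.
3 of the 3 dependencies hold.

3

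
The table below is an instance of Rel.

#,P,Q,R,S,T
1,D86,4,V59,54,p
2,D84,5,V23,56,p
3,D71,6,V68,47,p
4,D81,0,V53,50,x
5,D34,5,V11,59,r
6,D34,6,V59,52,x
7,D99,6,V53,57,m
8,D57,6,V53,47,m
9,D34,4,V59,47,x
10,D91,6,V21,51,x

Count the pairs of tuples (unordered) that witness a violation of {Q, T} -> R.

1

(Q=6, T=x): violating pairs (6,10) — 1 pair.
(Q=6, T=m): all 2 rows agree on R — 0 pairs.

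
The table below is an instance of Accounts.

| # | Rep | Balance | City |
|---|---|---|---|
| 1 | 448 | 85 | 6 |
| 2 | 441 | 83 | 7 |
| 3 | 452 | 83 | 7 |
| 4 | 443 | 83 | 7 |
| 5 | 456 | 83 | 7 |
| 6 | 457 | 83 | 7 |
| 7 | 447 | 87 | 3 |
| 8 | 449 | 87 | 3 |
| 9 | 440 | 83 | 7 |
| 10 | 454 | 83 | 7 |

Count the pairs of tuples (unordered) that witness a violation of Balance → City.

Balance=83: all 7 rows agree on City — 0 pairs.
Balance=87: all 2 rows agree on City — 0 pairs.

0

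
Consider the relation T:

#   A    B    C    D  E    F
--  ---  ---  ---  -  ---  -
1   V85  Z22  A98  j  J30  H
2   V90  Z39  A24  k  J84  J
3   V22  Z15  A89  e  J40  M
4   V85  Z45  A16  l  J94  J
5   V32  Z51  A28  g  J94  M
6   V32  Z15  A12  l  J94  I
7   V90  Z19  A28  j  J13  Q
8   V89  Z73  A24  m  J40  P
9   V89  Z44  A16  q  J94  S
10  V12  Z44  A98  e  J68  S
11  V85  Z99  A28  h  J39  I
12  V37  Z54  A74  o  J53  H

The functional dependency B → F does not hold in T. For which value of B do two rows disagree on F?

B=Z22: row 1 → F = H ✓
B=Z39: row 2 → F = J ✓
B=Z15: rows 3, 6 → F takes values {M, I} — violation
B=Z45: row 4 → F = J ✓
B=Z51: row 5 → F = M ✓
B=Z19: row 7 → F = Q ✓
B=Z73: row 8 → F = P ✓
B=Z44: rows 9, 10 → F = S, S ✓
B=Z99: row 11 → F = I ✓
B=Z54: row 12 → F = H ✓
The only B value with inconsistent F is B=Z15.

Z15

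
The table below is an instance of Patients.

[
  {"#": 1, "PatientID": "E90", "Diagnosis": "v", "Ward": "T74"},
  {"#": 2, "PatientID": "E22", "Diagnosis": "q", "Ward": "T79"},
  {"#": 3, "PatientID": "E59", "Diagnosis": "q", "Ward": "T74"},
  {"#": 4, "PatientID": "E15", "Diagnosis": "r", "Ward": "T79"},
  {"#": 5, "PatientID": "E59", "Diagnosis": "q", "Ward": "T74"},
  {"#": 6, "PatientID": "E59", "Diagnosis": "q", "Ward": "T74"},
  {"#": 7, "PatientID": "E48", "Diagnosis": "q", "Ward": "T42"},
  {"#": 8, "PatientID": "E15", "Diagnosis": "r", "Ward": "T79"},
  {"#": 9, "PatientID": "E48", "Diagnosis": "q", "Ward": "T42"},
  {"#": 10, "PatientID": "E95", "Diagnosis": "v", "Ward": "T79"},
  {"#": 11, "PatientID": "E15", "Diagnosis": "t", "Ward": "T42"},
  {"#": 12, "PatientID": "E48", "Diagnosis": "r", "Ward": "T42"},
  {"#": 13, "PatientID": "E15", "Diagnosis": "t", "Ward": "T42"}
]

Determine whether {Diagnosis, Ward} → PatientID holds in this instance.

(Diagnosis=v, Ward=T74): row 1 → PatientID = E90 ✓
(Diagnosis=q, Ward=T79): row 2 → PatientID = E22 ✓
(Diagnosis=q, Ward=T74): rows 3, 5, 6 → PatientID = E59, E59, E59 ✓
(Diagnosis=r, Ward=T79): rows 4, 8 → PatientID = E15, E15 ✓
(Diagnosis=q, Ward=T42): rows 7, 9 → PatientID = E48, E48 ✓
(Diagnosis=v, Ward=T79): row 10 → PatientID = E95 ✓
(Diagnosis=t, Ward=T42): rows 11, 13 → PatientID = E15, E15 ✓
(Diagnosis=r, Ward=T42): row 12 → PatientID = E48 ✓
Every {Diagnosis, Ward} value is associated with a single PatientID value, so {Diagnosis, Ward} → PatientID holds.

Yes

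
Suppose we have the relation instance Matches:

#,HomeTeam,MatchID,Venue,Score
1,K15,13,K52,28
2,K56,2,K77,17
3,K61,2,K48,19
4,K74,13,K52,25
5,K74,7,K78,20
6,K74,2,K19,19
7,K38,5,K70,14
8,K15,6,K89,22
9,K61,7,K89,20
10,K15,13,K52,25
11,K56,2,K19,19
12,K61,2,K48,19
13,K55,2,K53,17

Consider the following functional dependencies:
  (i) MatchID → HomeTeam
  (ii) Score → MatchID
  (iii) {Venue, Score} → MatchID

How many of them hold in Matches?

(i) MatchID → HomeTeam: MatchID=13: rows 1, 4, 10 → HomeTeam takes values {K15, K74} — violation; MatchID=2: rows 2, 3, 6, 11, 12, 13 → HomeTeam takes values {K56, K61, K74, K55} — violation; MatchID=7: rows 5, 9 → HomeTeam takes values {K74, K61} — violation — fails.
(ii) Score → MatchID: every LHS value maps to a single RHS value — holds.
(iii) {Venue, Score} → MatchID: every LHS value maps to a single RHS value — holds.
2 of the 3 dependencies hold.

2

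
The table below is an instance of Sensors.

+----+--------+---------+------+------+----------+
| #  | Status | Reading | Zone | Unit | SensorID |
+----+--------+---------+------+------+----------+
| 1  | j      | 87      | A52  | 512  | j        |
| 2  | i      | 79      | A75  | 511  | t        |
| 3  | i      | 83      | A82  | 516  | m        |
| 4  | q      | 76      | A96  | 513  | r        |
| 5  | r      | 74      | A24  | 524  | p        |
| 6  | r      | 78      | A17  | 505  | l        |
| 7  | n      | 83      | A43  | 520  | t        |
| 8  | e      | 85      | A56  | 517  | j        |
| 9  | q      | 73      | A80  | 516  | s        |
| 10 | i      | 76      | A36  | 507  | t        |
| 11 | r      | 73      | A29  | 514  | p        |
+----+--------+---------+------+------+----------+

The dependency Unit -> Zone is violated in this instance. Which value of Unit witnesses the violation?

516

Unit=512: row 1 → Zone = A52 ✓
Unit=511: row 2 → Zone = A75 ✓
Unit=516: rows 3, 9 → Zone takes values {A82, A80} — violation
Unit=513: row 4 → Zone = A96 ✓
Unit=524: row 5 → Zone = A24 ✓
Unit=505: row 6 → Zone = A17 ✓
Unit=520: row 7 → Zone = A43 ✓
Unit=517: row 8 → Zone = A56 ✓
Unit=507: row 10 → Zone = A36 ✓
Unit=514: row 11 → Zone = A29 ✓
The only Unit value with inconsistent Zone is Unit=516.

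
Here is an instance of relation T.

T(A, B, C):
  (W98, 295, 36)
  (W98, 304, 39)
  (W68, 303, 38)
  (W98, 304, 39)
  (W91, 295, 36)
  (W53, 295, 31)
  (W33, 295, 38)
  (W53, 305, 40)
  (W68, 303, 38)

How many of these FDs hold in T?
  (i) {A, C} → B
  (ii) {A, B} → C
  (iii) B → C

(i) {A, C} → B: every LHS value maps to a single RHS value — holds.
(ii) {A, B} → C: every LHS value maps to a single RHS value — holds.
(iii) B → C: B=295: 4 rows → C takes values {36, 31, 38} — violation — fails.
2 of the 3 dependencies hold.

2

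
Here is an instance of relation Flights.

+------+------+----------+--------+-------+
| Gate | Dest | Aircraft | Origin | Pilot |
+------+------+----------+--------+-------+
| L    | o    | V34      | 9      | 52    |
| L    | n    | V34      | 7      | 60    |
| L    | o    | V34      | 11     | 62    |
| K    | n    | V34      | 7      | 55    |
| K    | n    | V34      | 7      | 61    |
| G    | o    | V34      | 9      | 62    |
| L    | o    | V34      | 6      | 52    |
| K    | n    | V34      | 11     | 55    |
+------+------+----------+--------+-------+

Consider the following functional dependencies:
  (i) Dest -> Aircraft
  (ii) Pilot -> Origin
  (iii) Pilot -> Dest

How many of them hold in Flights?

(i) Dest -> Aircraft: every LHS value maps to a single RHS value — holds.
(ii) Pilot -> Origin: Pilot=52: 2 rows → Origin takes values {9, 6} — violation; Pilot=62: 2 rows → Origin takes values {11, 9} — violation; Pilot=55: 2 rows → Origin takes values {7, 11} — violation — fails.
(iii) Pilot -> Dest: every LHS value maps to a single RHS value — holds.
2 of the 3 dependencies hold.

2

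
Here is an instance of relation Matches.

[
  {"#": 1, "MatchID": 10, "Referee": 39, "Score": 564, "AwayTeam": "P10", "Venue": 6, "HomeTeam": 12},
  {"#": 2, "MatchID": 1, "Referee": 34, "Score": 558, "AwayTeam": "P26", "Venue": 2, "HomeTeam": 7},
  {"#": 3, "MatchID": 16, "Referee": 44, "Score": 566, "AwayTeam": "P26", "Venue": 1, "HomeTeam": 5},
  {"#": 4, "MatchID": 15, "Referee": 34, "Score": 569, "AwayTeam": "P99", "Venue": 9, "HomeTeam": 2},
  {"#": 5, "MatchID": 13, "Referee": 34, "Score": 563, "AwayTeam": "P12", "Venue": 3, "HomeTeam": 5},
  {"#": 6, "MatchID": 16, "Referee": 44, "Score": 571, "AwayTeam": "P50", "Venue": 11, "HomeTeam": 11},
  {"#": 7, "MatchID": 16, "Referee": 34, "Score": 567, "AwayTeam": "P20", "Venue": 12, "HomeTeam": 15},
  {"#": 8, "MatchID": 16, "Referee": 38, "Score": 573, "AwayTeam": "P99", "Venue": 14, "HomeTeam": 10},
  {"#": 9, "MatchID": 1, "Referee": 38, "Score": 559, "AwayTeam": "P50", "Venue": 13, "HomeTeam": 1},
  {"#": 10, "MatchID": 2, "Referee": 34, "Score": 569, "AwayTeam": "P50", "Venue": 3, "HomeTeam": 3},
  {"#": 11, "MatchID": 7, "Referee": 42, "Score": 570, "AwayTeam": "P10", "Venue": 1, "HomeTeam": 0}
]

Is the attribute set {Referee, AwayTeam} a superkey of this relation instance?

All 11 rows have distinct {Referee, AwayTeam} values, so {Referee, AwayTeam} → (all attributes) holds and {Referee, AwayTeam} is a superkey.

Yes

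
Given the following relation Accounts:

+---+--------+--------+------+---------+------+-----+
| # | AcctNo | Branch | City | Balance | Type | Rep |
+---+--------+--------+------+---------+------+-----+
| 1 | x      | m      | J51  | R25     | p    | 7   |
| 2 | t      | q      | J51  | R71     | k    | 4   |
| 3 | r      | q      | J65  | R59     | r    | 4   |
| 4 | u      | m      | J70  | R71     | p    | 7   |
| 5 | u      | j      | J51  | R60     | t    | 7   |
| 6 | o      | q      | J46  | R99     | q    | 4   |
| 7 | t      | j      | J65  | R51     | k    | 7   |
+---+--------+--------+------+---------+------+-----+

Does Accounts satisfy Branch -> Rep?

Branch=m: rows 1, 4 → Rep = 7, 7 ✓
Branch=q: rows 2, 3, 6 → Rep = 4, 4, 4 ✓
Branch=j: rows 5, 7 → Rep = 7, 7 ✓
Every Branch value is associated with a single Rep value, so Branch -> Rep holds.

Yes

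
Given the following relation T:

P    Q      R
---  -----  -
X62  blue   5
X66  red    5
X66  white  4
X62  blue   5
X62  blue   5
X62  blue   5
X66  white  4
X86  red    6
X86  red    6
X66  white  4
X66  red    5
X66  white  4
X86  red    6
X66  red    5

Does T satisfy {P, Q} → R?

(P=X62, Q=blue): 4 rows → R = 5, 5, 5, 5 ✓
(P=X66, Q=red): 3 rows → R = 5, 5, 5 ✓
(P=X66, Q=white): 4 rows → R = 4, 4, 4, 4 ✓
(P=X86, Q=red): 3 rows → R = 6, 6, 6 ✓
Every {P, Q} value is associated with a single R value, so {P, Q} → R holds.

Yes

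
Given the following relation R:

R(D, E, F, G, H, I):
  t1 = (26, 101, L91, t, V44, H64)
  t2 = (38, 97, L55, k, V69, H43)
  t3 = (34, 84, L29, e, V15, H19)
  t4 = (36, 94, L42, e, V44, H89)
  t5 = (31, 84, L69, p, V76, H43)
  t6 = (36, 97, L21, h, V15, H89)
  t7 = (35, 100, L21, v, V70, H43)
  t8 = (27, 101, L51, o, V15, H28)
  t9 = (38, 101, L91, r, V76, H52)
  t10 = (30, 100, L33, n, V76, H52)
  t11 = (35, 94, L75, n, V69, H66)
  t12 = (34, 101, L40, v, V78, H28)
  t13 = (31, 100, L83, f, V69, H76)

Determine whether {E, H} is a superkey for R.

All 13 rows have distinct {E, H} values, so {E, H} → (all attributes) holds and {E, H} is a superkey.

Yes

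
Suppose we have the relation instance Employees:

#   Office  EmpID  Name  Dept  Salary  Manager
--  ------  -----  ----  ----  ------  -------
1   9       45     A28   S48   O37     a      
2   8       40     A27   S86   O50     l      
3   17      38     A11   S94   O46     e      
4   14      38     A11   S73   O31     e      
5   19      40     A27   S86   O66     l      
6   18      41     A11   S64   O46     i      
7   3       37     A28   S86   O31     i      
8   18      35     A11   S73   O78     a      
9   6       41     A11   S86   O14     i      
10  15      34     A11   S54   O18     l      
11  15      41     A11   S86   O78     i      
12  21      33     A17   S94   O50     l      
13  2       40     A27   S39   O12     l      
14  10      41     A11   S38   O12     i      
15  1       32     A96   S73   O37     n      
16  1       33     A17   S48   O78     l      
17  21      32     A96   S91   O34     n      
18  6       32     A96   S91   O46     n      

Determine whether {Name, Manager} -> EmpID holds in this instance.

(Name=A28, Manager=a): row 1 → EmpID = 45 ✓
(Name=A27, Manager=l): rows 2, 5, 13 → EmpID = 40, 40, 40 ✓
(Name=A11, Manager=e): rows 3, 4 → EmpID = 38, 38 ✓
(Name=A11, Manager=i): rows 6, 9, 11, 14 → EmpID = 41, 41, 41, 41 ✓
(Name=A28, Manager=i): row 7 → EmpID = 37 ✓
(Name=A11, Manager=a): row 8 → EmpID = 35 ✓
(Name=A11, Manager=l): row 10 → EmpID = 34 ✓
(Name=A17, Manager=l): rows 12, 16 → EmpID = 33, 33 ✓
(Name=A96, Manager=n): rows 15, 17, 18 → EmpID = 32, 32, 32 ✓
Every {Name, Manager} value is associated with a single EmpID value, so {Name, Manager} -> EmpID holds.

Yes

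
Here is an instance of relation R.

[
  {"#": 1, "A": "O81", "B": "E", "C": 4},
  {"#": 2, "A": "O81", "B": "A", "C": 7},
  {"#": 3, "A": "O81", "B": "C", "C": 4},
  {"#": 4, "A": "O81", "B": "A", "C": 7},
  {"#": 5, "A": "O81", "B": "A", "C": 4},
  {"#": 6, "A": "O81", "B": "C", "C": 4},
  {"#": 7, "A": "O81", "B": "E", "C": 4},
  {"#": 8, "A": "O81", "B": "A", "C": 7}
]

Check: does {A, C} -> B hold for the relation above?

(A=O81, C=4): rows 1, 3, 5, 6, 7 → B takes values {E, C, A} — violation
(A=O81, C=7): rows 2, 4, 8 → B = A, A, A ✓
Two rows agree on {A, C} but differ on B, so {A, C} -> B does not hold.

No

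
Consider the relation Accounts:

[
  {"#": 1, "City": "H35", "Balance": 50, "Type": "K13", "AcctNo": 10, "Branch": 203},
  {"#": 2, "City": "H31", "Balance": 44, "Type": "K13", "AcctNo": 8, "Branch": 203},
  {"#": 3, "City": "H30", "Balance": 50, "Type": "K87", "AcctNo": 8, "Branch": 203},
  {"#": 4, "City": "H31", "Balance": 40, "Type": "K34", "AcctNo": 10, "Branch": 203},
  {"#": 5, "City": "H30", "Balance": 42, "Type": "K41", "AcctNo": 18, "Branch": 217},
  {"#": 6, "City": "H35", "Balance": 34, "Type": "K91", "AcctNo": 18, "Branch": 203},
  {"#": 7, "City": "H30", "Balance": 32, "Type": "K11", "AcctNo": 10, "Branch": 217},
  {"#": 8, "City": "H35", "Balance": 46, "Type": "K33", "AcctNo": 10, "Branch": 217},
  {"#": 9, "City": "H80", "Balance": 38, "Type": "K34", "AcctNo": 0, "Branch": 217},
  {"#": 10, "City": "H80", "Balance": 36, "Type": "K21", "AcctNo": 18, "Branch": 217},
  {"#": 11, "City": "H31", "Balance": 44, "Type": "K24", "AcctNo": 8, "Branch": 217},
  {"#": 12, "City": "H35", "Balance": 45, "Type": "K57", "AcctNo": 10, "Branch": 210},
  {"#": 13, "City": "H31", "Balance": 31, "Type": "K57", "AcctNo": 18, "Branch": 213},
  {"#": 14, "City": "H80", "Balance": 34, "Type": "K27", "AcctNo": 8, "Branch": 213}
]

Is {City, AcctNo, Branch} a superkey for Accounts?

Yes

All 14 rows have distinct {City, AcctNo, Branch} values, so {City, AcctNo, Branch} → (all attributes) holds and {City, AcctNo, Branch} is a superkey.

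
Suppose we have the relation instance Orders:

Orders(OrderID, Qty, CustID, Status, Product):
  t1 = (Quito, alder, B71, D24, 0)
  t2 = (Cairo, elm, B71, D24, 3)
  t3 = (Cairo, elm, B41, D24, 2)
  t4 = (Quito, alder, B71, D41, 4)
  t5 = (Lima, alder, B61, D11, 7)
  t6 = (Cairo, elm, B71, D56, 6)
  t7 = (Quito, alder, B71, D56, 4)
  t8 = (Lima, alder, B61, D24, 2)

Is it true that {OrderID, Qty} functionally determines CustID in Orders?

(OrderID=Quito, Qty=alder): rows 1, 4, 7 → CustID = B71, B71, B71 ✓
(OrderID=Cairo, Qty=elm): rows 2, 3, 6 → CustID takes values {B71, B41} — violation
(OrderID=Lima, Qty=alder): rows 5, 8 → CustID = B61, B61 ✓
Two rows agree on {OrderID, Qty} but differ on CustID, so {OrderID, Qty} → CustID does not hold.

No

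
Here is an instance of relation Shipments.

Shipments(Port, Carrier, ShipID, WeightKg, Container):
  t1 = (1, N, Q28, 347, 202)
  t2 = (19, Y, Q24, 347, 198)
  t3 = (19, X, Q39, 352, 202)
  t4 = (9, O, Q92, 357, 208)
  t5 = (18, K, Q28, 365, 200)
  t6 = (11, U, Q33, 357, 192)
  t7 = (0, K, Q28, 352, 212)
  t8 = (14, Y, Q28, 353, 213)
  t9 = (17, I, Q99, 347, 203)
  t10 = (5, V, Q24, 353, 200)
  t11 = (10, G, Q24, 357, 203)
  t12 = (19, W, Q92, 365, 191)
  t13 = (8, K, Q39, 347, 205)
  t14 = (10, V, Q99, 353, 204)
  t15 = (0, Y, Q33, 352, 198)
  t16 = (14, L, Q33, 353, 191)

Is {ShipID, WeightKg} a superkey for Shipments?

All 16 rows have distinct {ShipID, WeightKg} values, so {ShipID, WeightKg} → (all attributes) holds and {ShipID, WeightKg} is a superkey.

Yes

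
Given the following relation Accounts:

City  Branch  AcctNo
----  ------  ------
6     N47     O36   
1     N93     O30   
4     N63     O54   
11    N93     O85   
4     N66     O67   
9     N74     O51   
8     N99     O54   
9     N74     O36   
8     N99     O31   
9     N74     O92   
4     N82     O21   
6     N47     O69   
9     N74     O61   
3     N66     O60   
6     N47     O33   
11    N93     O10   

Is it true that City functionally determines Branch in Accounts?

No

City=6: 3 rows → Branch = N47, N47, N47 ✓
City=1: 1 row → Branch = N93 ✓
City=4: 3 rows → Branch takes values {N63, N66, N82} — violation
City=11: 2 rows → Branch = N93, N93 ✓
City=9: 4 rows → Branch = N74, N74, N74, N74 ✓
City=8: 2 rows → Branch = N99, N99 ✓
City=3: 1 row → Branch = N66 ✓
Two rows agree on City but differ on Branch, so City -> Branch does not hold.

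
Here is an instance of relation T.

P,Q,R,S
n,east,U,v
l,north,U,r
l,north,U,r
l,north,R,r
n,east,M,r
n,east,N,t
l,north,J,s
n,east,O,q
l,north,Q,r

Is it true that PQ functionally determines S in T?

(P=n, Q=east): 4 rows → S takes values {v, r, t, q} — violation
(P=l, Q=north): 5 rows → S takes values {r, s} — violation
Two rows agree on PQ but differ on S, so PQ -> S does not hold.

No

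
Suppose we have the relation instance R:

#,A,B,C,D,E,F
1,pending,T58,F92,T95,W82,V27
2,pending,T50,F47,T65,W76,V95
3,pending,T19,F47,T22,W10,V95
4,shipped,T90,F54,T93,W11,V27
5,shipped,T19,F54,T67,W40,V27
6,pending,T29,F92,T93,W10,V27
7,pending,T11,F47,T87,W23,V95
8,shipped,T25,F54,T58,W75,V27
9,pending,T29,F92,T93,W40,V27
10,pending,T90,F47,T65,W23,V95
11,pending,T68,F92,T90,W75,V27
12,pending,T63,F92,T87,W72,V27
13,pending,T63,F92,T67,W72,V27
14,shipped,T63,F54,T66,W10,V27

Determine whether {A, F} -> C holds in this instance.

Yes

(A=pending, F=V27): rows 1, 6, 9, 11, 12, 13 → C = F92, F92, F92, F92, F92, F92 ✓
(A=pending, F=V95): rows 2, 3, 7, 10 → C = F47, F47, F47, F47 ✓
(A=shipped, F=V27): rows 4, 5, 8, 14 → C = F54, F54, F54, F54 ✓
Every {A, F} value is associated with a single C value, so {A, F} -> C holds.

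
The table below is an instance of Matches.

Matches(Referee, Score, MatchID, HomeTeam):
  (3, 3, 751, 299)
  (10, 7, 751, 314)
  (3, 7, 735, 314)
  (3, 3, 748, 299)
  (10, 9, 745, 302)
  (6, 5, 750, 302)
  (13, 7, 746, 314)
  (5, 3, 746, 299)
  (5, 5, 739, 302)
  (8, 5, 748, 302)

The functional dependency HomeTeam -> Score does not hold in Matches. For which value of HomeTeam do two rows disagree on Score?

302

HomeTeam=299: 3 rows → Score = 3, 3, 3 ✓
HomeTeam=314: 3 rows → Score = 7, 7, 7 ✓
HomeTeam=302: 4 rows → Score takes values {9, 5} — violation
The only HomeTeam value with inconsistent Score is HomeTeam=302.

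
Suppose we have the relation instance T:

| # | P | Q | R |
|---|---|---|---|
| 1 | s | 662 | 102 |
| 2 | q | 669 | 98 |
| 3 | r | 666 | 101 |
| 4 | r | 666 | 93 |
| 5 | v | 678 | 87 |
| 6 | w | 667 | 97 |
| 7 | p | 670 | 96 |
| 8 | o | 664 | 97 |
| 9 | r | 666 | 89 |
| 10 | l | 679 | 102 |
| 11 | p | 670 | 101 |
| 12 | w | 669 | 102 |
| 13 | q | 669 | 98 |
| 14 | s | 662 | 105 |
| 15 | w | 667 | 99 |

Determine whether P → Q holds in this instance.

P=s: rows 1, 14 → Q = 662, 662 ✓
P=q: rows 2, 13 → Q = 669, 669 ✓
P=r: rows 3, 4, 9 → Q = 666, 666, 666 ✓
P=v: row 5 → Q = 678 ✓
P=w: rows 6, 12, 15 → Q takes values {667, 669} — violation
P=p: rows 7, 11 → Q = 670, 670 ✓
P=o: row 8 → Q = 664 ✓
P=l: row 10 → Q = 679 ✓
Two rows agree on P but differ on Q, so P → Q does not hold.

No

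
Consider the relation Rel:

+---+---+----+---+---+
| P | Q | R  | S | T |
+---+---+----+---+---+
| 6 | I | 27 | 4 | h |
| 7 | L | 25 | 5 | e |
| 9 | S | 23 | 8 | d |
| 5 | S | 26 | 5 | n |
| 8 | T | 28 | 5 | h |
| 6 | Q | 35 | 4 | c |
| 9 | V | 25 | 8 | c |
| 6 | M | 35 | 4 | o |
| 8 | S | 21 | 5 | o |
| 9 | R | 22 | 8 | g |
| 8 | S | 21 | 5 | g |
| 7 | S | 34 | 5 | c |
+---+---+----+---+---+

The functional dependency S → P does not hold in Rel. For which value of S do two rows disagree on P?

5

S=4: 3 rows → P = 6, 6, 6 ✓
S=5: 6 rows → P takes values {7, 5, 8} — violation
S=8: 3 rows → P = 9, 9, 9 ✓
The only S value with inconsistent P is S=5.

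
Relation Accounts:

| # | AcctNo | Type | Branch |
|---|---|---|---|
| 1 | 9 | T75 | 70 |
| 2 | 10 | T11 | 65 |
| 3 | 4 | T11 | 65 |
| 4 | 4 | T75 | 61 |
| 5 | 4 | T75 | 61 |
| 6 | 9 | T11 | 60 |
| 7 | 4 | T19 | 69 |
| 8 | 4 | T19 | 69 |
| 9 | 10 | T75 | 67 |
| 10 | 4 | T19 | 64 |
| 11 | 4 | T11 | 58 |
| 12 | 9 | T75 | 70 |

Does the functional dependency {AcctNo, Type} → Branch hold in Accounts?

(AcctNo=9, Type=T75): rows 1, 12 → Branch = 70, 70 ✓
(AcctNo=10, Type=T11): row 2 → Branch = 65 ✓
(AcctNo=4, Type=T11): rows 3, 11 → Branch takes values {65, 58} — violation
(AcctNo=4, Type=T75): rows 4, 5 → Branch = 61, 61 ✓
(AcctNo=9, Type=T11): row 6 → Branch = 60 ✓
(AcctNo=4, Type=T19): rows 7, 8, 10 → Branch takes values {69, 64} — violation
(AcctNo=10, Type=T75): row 9 → Branch = 67 ✓
Two rows agree on {AcctNo, Type} but differ on Branch, so {AcctNo, Type} → Branch does not hold.

No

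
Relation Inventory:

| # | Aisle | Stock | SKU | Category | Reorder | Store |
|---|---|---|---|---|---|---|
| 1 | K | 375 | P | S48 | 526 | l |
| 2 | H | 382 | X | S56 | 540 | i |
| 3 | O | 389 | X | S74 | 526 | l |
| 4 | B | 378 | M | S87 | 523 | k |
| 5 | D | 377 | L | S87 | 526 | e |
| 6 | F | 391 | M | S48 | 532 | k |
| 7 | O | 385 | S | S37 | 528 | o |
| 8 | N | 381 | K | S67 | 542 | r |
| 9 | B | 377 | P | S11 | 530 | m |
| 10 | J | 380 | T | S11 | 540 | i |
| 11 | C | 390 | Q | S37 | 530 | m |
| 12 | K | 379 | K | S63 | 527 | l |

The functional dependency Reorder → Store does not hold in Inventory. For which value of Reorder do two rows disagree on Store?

Reorder=526: rows 1, 3, 5 → Store takes values {l, e} — violation
Reorder=540: rows 2, 10 → Store = i, i ✓
Reorder=523: row 4 → Store = k ✓
Reorder=532: row 6 → Store = k ✓
Reorder=528: row 7 → Store = o ✓
Reorder=542: row 8 → Store = r ✓
Reorder=530: rows 9, 11 → Store = m, m ✓
Reorder=527: row 12 → Store = l ✓
The only Reorder value with inconsistent Store is Reorder=526.

526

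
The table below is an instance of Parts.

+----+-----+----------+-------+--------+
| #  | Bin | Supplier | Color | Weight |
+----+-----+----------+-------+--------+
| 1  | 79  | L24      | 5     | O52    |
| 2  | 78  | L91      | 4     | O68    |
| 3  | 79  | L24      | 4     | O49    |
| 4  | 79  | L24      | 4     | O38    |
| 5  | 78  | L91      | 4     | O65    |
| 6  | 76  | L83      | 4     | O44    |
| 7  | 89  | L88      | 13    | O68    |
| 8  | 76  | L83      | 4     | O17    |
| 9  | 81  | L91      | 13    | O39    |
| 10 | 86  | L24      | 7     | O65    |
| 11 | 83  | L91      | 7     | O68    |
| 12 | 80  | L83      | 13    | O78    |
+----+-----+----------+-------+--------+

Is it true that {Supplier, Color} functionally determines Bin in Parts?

(Supplier=L24, Color=5): row 1 → Bin = 79 ✓
(Supplier=L91, Color=4): rows 2, 5 → Bin = 78, 78 ✓
(Supplier=L24, Color=4): rows 3, 4 → Bin = 79, 79 ✓
(Supplier=L83, Color=4): rows 6, 8 → Bin = 76, 76 ✓
(Supplier=L88, Color=13): row 7 → Bin = 89 ✓
(Supplier=L91, Color=13): row 9 → Bin = 81 ✓
(Supplier=L24, Color=7): row 10 → Bin = 86 ✓
(Supplier=L91, Color=7): row 11 → Bin = 83 ✓
(Supplier=L83, Color=13): row 12 → Bin = 80 ✓
Every {Supplier, Color} value is associated with a single Bin value, so {Supplier, Color} → Bin holds.

Yes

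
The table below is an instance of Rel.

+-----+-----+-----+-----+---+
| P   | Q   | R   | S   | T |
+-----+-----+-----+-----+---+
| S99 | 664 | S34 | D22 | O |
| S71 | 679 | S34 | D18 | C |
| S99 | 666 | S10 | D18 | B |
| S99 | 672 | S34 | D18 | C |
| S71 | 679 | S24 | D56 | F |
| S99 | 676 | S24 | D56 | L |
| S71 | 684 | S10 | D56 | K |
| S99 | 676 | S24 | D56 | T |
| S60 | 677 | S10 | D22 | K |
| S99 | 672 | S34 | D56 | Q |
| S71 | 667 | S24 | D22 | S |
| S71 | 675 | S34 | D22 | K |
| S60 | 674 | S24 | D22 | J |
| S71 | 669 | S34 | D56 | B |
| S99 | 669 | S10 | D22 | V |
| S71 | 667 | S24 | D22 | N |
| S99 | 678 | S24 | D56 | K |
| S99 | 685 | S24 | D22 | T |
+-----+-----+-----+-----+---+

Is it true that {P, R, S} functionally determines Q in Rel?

(P=S99, R=S34, S=D22): 1 row → Q = 664 ✓
(P=S71, R=S34, S=D18): 1 row → Q = 679 ✓
(P=S99, R=S10, S=D18): 1 row → Q = 666 ✓
(P=S99, R=S34, S=D18): 1 row → Q = 672 ✓
(P=S71, R=S24, S=D56): 1 row → Q = 679 ✓
(P=S99, R=S24, S=D56): 3 rows → Q takes values {676, 678} — violation
(P=S71, R=S10, S=D56): 1 row → Q = 684 ✓
(P=S60, R=S10, S=D22): 1 row → Q = 677 ✓
(P=S99, R=S34, S=D56): 1 row → Q = 672 ✓
(P=S71, R=S24, S=D22): 2 rows → Q = 667, 667 ✓
(P=S71, R=S34, S=D22): 1 row → Q = 675 ✓
(P=S60, R=S24, S=D22): 1 row → Q = 674 ✓
(P=S71, R=S34, S=D56): 1 row → Q = 669 ✓
(P=S99, R=S10, S=D22): 1 row → Q = 669 ✓
(P=S99, R=S24, S=D22): 1 row → Q = 685 ✓
Two rows agree on {P, R, S} but differ on Q, so {P, R, S} → Q does not hold.

No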